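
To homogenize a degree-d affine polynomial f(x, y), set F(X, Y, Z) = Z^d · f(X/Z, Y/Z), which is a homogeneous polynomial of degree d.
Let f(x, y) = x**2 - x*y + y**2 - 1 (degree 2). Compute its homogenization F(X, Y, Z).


F(X, Y, Z) = X**2 - X*Y + Y**2 - Z**2

deg(f) = 2.
Substitute x = X/Z, y = Y/Z into f, then multiply by Z^2.
  monomial 1·x^2·y^0 ↦ 1·X^2·Y^0·Z^0.
  monomial -1·x^1·y^1 ↦ -1·X^1·Y^1·Z^0.
  monomial 1·x^0·y^2 ↦ 1·X^0·Y^2·Z^0.
  monomial -1·x^0·y^0 ↦ -1·X^0·Y^0·Z^2.
Collecting: F(X, Y, Z) = X**2 - X*Y + Y**2 - Z**2.


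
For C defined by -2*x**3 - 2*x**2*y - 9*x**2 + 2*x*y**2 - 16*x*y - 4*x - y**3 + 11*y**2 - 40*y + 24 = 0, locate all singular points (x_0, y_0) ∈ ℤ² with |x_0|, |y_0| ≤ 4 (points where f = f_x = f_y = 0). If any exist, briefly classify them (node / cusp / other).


Singular points: {(-2, 2)}; classification: node.

Compute partial derivatives:
  f_x = -6*x**2 - 4*x*y - 18*x + 2*y**2 - 16*y - 4.
  f_y = -2*x**2 + 4*x*y - 16*x - 3*y**2 + 22*y - 40.
Scan x_0 ∈ {−4, ..., 4}. For each x_0, f_y(x_0, y) is a polynomial in y; find its integer roots y ∈ {−4, ..., 4}, then test f_x and f at those candidates.
  x = -4: f_y(-4, y) = -3*y**2 + 6*y - 8; no integer root y with |y| ≤ 4.
  x = -3: f_y(-3, y) = -3*y**2 + 10*y - 10; no integer root y with |y| ≤ 4.
  x = -2: f_y(-2, y) = -3*y**2 + 14*y - 16; vanishes at y ∈ {2}. (-2, 2): f_x = 0, f = 0 — SINGULAR.
  x = -1: f_y(-1, y) = -3*y**2 + 18*y - 26; no integer root y with |y| ≤ 4.
  x = 0: f_y(0, y) = -3*y**2 + 22*y - 40; vanishes at y ∈ {4}. (0, 4): f_x = -36 ≠ 0.
  x = 1: f_y(1, y) = -3*y**2 + 26*y - 58; no integer root y with |y| ≤ 4.
  x = 2: f_y(2, y) = -3*y**2 + 30*y - 80; no integer root y with |y| ≤ 4.
  x = 3: f_y(3, y) = -3*y**2 + 34*y - 106; no integer root y with |y| ≤ 4.
  x = 4: f_y(4, y) = -3*y**2 + 38*y - 136; no integer root y with |y| ≤ 4.
Only singular point on the grid: (-2, 2).
Classify: substitute x = -2 + u, y = 2 + v and expand: f = -2*u**3 - 2*u**2*v - u**2 + 2*u*v**2 - v**3 + v**2.
No constant or linear terms (consistent with a singular point). Quadratic part: -u**2 + v**2. Cubic part: -2*u**3 - 2*u**2*v + 2*u*v**2 - v**3.
The quadratic part v**2 - u**2 = (v − u)(v + u) splits into two distinct linear factors, so there are two distinct tangent lines y − 2 = ±(x − -2) — this is a node (ordinary double point).
Classification: node.


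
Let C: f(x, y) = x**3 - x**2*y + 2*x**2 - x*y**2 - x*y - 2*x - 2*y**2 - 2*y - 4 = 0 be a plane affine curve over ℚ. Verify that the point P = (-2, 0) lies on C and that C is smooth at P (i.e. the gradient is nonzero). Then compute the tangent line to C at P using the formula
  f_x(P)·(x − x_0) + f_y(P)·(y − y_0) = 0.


Tangent line at P: 2*x - 4*y + 4 = 0.

Step 1: f(-2, 0) = 0, so P lies on C.
Step 2: partial derivatives
  f_x(x, y) = 3*x**2 - 2*x*y + 4*x - y**2 - y - 2, f_y(x, y) = -x**2 - 2*x*y - x - 4*y - 2.
  f_x(P) = 2, f_y(P) = -4 (gradient nonzero, so P is smooth).
Step 3: tangent line at P: 2·(x − -2) + -4·(y − 0) = 0.
Expanding: 2*x - 4*y + 4 = 0.


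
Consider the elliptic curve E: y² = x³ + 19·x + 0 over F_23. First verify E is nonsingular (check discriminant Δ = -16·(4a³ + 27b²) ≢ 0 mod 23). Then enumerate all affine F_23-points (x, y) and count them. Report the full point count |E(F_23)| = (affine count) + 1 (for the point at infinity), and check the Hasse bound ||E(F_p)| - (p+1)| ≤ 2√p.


Affine points = {(0, 0), (2, 0), (4, 5), (4, 18), (5, 6), (5, 17), (6, 10), (6, 13), (7, 4), (7, 19), (9, 7), (9, 16), (12, 1), (12, 22), (13, 11), (13, 12), (15, 7), (15, 16), (20, 10), (20, 13), (21, 0), (22, 7), (22, 16)}; affine count = 23; |E(F_23)| = 24.

Discriminant check: Δ ∝ 4a³ + 27b² = 4·19³ + 27·0² = 4·6859 + 27·0 ≡ 20 (mod 23). Nonzero ⇒ E is nonsingular.
For each x ∈ F_23, compute rhs = x³ + 19·x + 0 mod 23, then count y ∈ F_23 with y² ≡ rhs.
  x = 0: rhs = 0, matching y values: 0 (1 points).
  x = 1: rhs = 20, matching y values: none (0 points).
  x = 2: rhs = 0, matching y values: 0 (1 points).
  x = 3: rhs = 15, matching y values: none (0 points).
  x = 4: rhs = 2, matching y values: 5, 18 (2 points).
  x = 5: rhs = 13, matching y values: 6, 17 (2 points).
  x = 6: rhs = 8, matching y values: 10, 13 (2 points).
  x = 7: rhs = 16, matching y values: 4, 19 (2 points).
  x = 8: rhs = 20, matching y values: none (0 points).
  x = 9: rhs = 3, matching y values: 7, 16 (2 points).
  x = 10: rhs = 17, matching y values: none (0 points).
  x = 11: rhs = 22, matching y values: none (0 points).
  x = 12: rhs = 1, matching y values: 1, 22 (2 points).
  x = 13: rhs = 6, matching y values: 11, 12 (2 points).
  x = 14: rhs = 20, matching y values: none (0 points).
  x = 15: rhs = 3, matching y values: 7, 16 (2 points).
  x = 16: rhs = 7, matching y values: none (0 points).
  x = 17: rhs = 15, matching y values: none (0 points).
  x = 18: rhs = 10, matching y values: none (0 points).
  x = 19: rhs = 21, matching y values: none (0 points).
  x = 20: rhs = 8, matching y values: 10, 13 (2 points).
  x = 21: rhs = 0, matching y values: 0 (1 points).
  x = 22: rhs = 3, matching y values: 7, 16 (2 points).
Total affine count: 23.
Full point count |E(F_23)| = 23 + 1 = 24.
Hasse bound: |24 − (23+1)| = |0| = 0 ≤ 2√23 ≈ 9.5917 ✓.


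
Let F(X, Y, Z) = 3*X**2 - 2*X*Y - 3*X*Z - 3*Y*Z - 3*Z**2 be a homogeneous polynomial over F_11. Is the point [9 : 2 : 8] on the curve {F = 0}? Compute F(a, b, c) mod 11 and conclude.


F(9,2,8) ≡ 4 (mod 11); P is NOT on the curve.

Evaluate F(9, 2, 8) term-by-term (mod 11).
  3*X**2 ↦ 3·81·1·1 = 243
  -2*X*Y ↦ -2·9·2·1 = -36
  -3*X*Z ↦ -3·9·1·8 = -216
  -3*Y*Z ↦ -3·1·2·8 = -48
  -3*Z**2 ↦ -3·1·1·64 = -192
Sum: F(9, 2, 8) = (243) + (-36) + (-216) + (-48) + (-192) = -249.
Reducing mod 11: -249 ≡ 4 (mod 11).
Since F(a, b, c) ≡ 4 ≠ 0 (mod 11), P does NOT lie on the curve.


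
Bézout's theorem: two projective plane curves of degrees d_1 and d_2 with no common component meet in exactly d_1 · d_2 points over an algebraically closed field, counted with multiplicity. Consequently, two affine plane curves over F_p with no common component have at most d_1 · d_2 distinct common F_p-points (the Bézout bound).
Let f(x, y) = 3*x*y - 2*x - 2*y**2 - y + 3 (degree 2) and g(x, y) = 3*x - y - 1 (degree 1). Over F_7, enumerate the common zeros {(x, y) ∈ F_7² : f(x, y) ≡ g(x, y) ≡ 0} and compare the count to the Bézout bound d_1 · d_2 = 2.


Common zeros: {(4, 4), (5, 0)}; count = 2; Bézout bound = 2.

deg(f) = 2, deg(g) = 1, so Bézout bound = 2.
Scan x ∈ F_7. For each x, list the y ∈ F_7 with f(x, y) ≡ 0 and those with g(x, y) ≡ 0 (mod 7); the common zeros in that column are the intersection.
  x = 0: f ≡ 0 at y ∈ {1, 2}; g ≡ 0 at y ∈ {6}; common: ∅.
  x = 1: f ≡ 0 at y ∈ ∅; g ≡ 0 at y ∈ {2}; common: ∅.
  x = 2: f ≡ 0 at y ∈ ∅; g ≡ 0 at y ∈ {5}; common: ∅.
  x = 3: f ≡ 0 at y ∈ ∅; g ≡ 0 at y ∈ {1}; common: ∅.
  x = 4: f ≡ 0 at y ∈ {4, 5}; g ≡ 0 at y ∈ {4}; common: {4}.
  x = 5: f ≡ 0 at y ∈ {0}; g ≡ 0 at y ∈ {0}; common: {0}.
  x = 6: f ≡ 0 at y ∈ {6}; g ≡ 0 at y ∈ {3}; common: ∅.
Collecting: common zeros = {(4, 4), (5, 0)}, so the count is 2.
Comparison with the Bézout bound: 2 ≤ 2 = deg(f)·deg(g), as expected for curves with no common component (the bound is attained).


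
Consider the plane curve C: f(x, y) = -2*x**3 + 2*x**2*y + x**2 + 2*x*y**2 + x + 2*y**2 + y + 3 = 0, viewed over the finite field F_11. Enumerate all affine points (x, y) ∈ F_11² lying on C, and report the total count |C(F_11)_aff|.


Affine F_11-points: {(1, 6), (1, 7), (3, 4), (3, 6), (4, 4), (4, 7), (5, 1), (5, 3), (7, 0), (8, 6), (8, 7), (10, 2)}; count = 12.

For each of the 121 pairs (x, y) ∈ F_11², evaluate f(x, y) mod 11. Record the zeros.
  x = 0: [0↦3, 1↦6, 2↦2, 3↦2, 4↦6, 5↦3, 6↦4, 7↦9, 8↦7, 9↦9, 10↦4]  zeros at y ∈ ∅
  x = 1: [0↦3, 1↦10, 2↦3, 3↦4, 4↦2, 5↦8, 6↦0, 7↦0, 8↦8, 9↦2, 10↦4]  zeros at y ∈ {6, 7}
  x = 2: [0↦4, 1↦8, 2↦2, 3↦8, 4↦4, 5↦1, 6↦10, 7↦9, 8↦9, 9↦10, 10↦1]  zeros at y ∈ ∅
  x = 3: [0↦5, 1↦10, 2↦9, 3↦2, 4↦0, 5↦3, 6↦0, 7↦2, 8↦9, 9↦10, 10↦5]  zeros at y ∈ {4, 6}
  x = 4: [0↦5, 1↦4, 2↦1, 3↦7, 4↦0, 5↦2, 6↦2, 7↦0, 8↦7, 9↦1, 10↦4]  zeros at y ∈ {4, 7}
  x = 5: [0↦3, 1↦0, 2↦10, 3↦0, 4↦3, 5↦8, 6↦4, 7↦2, 8↦2, 9↦4, 10↦8]  zeros at y ∈ {1, 3}
  x = 6: [0↦9, 1↦8, 2↦2, 3↦2, 4↦8, 5↦9, 6↦5, 7↦7, 8↦4, 9↦7, 10↦5]  zeros at y ∈ ∅
  x = 7: [0↦0, 1↦5, 2↦9, 3↦1, 4↦3, 5↦4, 6↦4, 7↦3, 8↦1, 9↦9, 10↦5]  zeros at y ∈ {0}
  x = 8: [0↦8, 1↦1, 2↦8, 3↦7, 4↦9, 5↦3, 6↦0, 7↦0, 8↦3, 9↦9, 10↦7]  zeros at y ∈ {6, 7}
  x = 9: [0↦10, 1↦6, 2↦9, 3↦8, 4↦3, 5↦5, 6↦3, 7↦8, 8↦9, 9↦6, 10↦10]  zeros at y ∈ ∅
  x = 10: [0↦5, 1↦8, 2↦0, 3↦3, 4↦6, 5↦9, 6↦1, 7↦4, 8↦7, 9↦10, 10↦2]  zeros at y ∈ {2}
Collecting zeros: affine points = {(1, 6), (1, 7), (3, 4), (3, 6), (4, 4), (4, 7), (5, 1), (5, 3), (7, 0), (8, 6), (8, 7), (10, 2)}.
Total count |C(F_11)_aff| = 12.


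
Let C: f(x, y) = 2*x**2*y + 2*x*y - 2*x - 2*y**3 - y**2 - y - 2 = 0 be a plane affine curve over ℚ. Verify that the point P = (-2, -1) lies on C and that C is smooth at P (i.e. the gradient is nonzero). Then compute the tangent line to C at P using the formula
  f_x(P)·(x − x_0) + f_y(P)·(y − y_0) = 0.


Tangent line at P: 4*x - y + 7 = 0.

Step 1: f(-2, -1) = 0, so P lies on C.
Step 2: partial derivatives
  f_x(x, y) = 4*x*y + 2*y - 2, f_y(x, y) = 2*x**2 + 2*x - 6*y**2 - 2*y - 1.
  f_x(P) = 4, f_y(P) = -1 (gradient nonzero, so P is smooth).
Step 3: tangent line at P: 4·(x − -2) + -1·(y − -1) = 0.
Expanding: 4*x - y + 7 = 0.


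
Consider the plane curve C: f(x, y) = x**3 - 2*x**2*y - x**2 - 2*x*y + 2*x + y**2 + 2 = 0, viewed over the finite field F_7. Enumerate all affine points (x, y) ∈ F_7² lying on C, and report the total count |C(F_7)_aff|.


Affine F_7-points: {(1, 2), (5, 0), (5, 4), (6, 3), (6, 4)}; count = 5.

For each of the 49 pairs (x, y) ∈ F_7², evaluate f(x, y) mod 7. Record the zeros.
  x = 0: [0↦2, 1↦3, 2↦6, 3↦4, 4↦4, 5↦6, 6↦3]  zeros at y ∈ ∅
  x = 1: [0↦4, 1↦1, 2↦0, 3↦1, 4↦4, 5↦2, 6↦2]  zeros at y ∈ {2}
  x = 2: [0↦3, 1↦6, 2↦4, 3↦4, 4↦6, 5↦3, 6↦2]  zeros at y ∈ ∅
  x = 3: [0↦5, 1↦3, 2↦3, 3↦5, 4↦2, 5↦1, 6↦2]  zeros at y ∈ ∅
  x = 4: [0↦2, 1↦5, 2↦3, 3↦3, 4↦5, 5↦2, 6↦1]  zeros at y ∈ ∅
  x = 5: [0↦0, 1↦4, 2↦3, 3↦4, 4↦0, 5↦5, 6↦5]  zeros at y ∈ {0, 4}
  x = 6: [0↦5, 1↦6, 2↦2, 3↦0, 4↦0, 5↦2, 6↦6]  zeros at y ∈ {3, 4}
Collecting zeros: affine points = {(1, 2), (5, 0), (5, 4), (6, 3), (6, 4)}.
Total count |C(F_7)_aff| = 5.


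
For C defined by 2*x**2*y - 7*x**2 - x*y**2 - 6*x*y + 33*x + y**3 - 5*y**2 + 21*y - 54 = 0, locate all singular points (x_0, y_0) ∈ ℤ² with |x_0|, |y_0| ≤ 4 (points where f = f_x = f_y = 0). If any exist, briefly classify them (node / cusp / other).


Singular points: {(3, 3)}; classification: node.

Compute partial derivatives:
  f_x = 4*x*y - 14*x - y**2 - 6*y + 33.
  f_y = 2*x**2 - 2*x*y - 6*x + 3*y**2 - 10*y + 21.
Scan x_0 ∈ {−4, ..., 4}. For each x_0, f_y(x_0, y) is a polynomial in y; find its integer roots y ∈ {−4, ..., 4}, then test f_x and f at those candidates.
  x = -4: f_y(-4, y) = 3*y**2 - 2*y + 77; no integer root y with |y| ≤ 4.
  x = -3: f_y(-3, y) = 3*y**2 - 4*y + 57; no integer root y with |y| ≤ 4.
  x = -2: f_y(-2, y) = 3*y**2 - 6*y + 41; no integer root y with |y| ≤ 4.
  x = -1: f_y(-1, y) = 3*y**2 - 8*y + 29; no integer root y with |y| ≤ 4.
  x = 0: f_y(0, y) = 3*y**2 - 10*y + 21; no integer root y with |y| ≤ 4.
  x = 1: f_y(1, y) = 3*y**2 - 12*y + 17; no integer root y with |y| ≤ 4.
  x = 2: f_y(2, y) = 3*y**2 - 14*y + 17; no integer root y with |y| ≤ 4.
  x = 3: f_y(3, y) = 3*y**2 - 16*y + 21; vanishes at y ∈ {3}. (3, 3): f_x = 0, f = 0 — SINGULAR.
  x = 4: f_y(4, y) = 3*y**2 - 18*y + 29; no integer root y with |y| ≤ 4.
Only singular point on the grid: (3, 3).
Classify: substitute x = 3 + u, y = 3 + v and expand: f = 2*u**2*v - u**2 - u*v**2 + v**3 + v**2.
No constant or linear terms (consistent with a singular point). Quadratic part: -u**2 + v**2. Cubic part: 2*u**2*v - u*v**2 + v**3.
The quadratic part v**2 - u**2 = (v − u)(v + u) splits into two distinct linear factors, so there are two distinct tangent lines y − 3 = ±(x − 3) — this is a node (ordinary double point).
Classification: node.


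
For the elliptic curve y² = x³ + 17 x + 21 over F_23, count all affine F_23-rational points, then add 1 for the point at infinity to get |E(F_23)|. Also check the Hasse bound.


Affine points = {(1, 4), (1, 19), (5, 1), (5, 22), (7, 0), (8, 5), (8, 18), (9, 11), (9, 12), (10, 8), (10, 15), (13, 1), (13, 22), (14, 6), (14, 17), (17, 5), (17, 18), (18, 8), (18, 15), (19, 2), (19, 21), (20, 9), (20, 14), (21, 5), (21, 18), (22, 7), (22, 16)}; affine count = 27; |E(F_23)| = 28.

Discriminant check: Δ ∝ 4a³ + 27b² = 4·17³ + 27·21² = 4·4913 + 27·441 ≡ 3 (mod 23). Nonzero ⇒ E is nonsingular.
For each x ∈ F_23, compute rhs = x³ + 17·x + 21 mod 23, then count y ∈ F_23 with y² ≡ rhs.
  x = 0: rhs = 21, matching y values: none (0 points).
  x = 1: rhs = 16, matching y values: 4, 19 (2 points).
  x = 2: rhs = 17, matching y values: none (0 points).
  x = 3: rhs = 7, matching y values: none (0 points).
  x = 4: rhs = 15, matching y values: none (0 points).
  x = 5: rhs = 1, matching y values: 1, 22 (2 points).
  x = 6: rhs = 17, matching y values: none (0 points).
  x = 7: rhs = 0, matching y values: 0 (1 points).
  x = 8: rhs = 2, matching y values: 5, 18 (2 points).
  x = 9: rhs = 6, matching y values: 11, 12 (2 points).
  x = 10: rhs = 18, matching y values: 8, 15 (2 points).
  x = 11: rhs = 21, matching y values: none (0 points).
  x = 12: rhs = 21, matching y values: none (0 points).
  x = 13: rhs = 1, matching y values: 1, 22 (2 points).
  x = 14: rhs = 13, matching y values: 6, 17 (2 points).
  x = 15: rhs = 17, matching y values: none (0 points).
  x = 16: rhs = 19, matching y values: none (0 points).
  x = 17: rhs = 2, matching y values: 5, 18 (2 points).
  x = 18: rhs = 18, matching y values: 8, 15 (2 points).
  x = 19: rhs = 4, matching y values: 2, 21 (2 points).
  x = 20: rhs = 12, matching y values: 9, 14 (2 points).
  x = 21: rhs = 2, matching y values: 5, 18 (2 points).
  x = 22: rhs = 3, matching y values: 7, 16 (2 points).
Total affine count: 27.
Full point count |E(F_23)| = 27 + 1 = 28.
Hasse bound: |28 − (23+1)| = |4| = 4 ≤ 2√23 ≈ 9.5917 ✓.


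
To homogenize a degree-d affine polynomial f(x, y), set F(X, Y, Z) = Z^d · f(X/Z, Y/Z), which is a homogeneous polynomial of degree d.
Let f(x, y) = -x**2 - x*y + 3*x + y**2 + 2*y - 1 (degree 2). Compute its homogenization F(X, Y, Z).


F(X, Y, Z) = -X**2 - X*Y + 3*X*Z + Y**2 + 2*Y*Z - Z**2

deg(f) = 2.
Substitute x = X/Z, y = Y/Z into f, then multiply by Z^2.
  monomial -1·x^2·y^0 ↦ -1·X^2·Y^0·Z^0.
  monomial -1·x^1·y^1 ↦ -1·X^1·Y^1·Z^0.
  monomial 3·x^1·y^0 ↦ 3·X^1·Y^0·Z^1.
  monomial 1·x^0·y^2 ↦ 1·X^0·Y^2·Z^0.
  monomial 2·x^0·y^1 ↦ 2·X^0·Y^1·Z^1.
  monomial -1·x^0·y^0 ↦ -1·X^0·Y^0·Z^2.
Collecting: F(X, Y, Z) = -X**2 - X*Y + 3*X*Z + Y**2 + 2*Y*Z - Z**2.


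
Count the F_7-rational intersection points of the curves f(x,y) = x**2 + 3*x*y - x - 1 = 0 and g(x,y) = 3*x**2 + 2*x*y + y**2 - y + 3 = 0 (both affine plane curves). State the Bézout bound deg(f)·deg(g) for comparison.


Common zeros: ∅; count = 0; Bézout bound = 4.

deg(f) = 2, deg(g) = 2, so Bézout bound = 4.
Scan x ∈ F_7. For each x, list the y ∈ F_7 with f(x, y) ≡ 0 and those with g(x, y) ≡ 0 (mod 7); the common zeros in that column are the intersection.
  x = 0: f ≡ 0 at y ∈ ∅; g ≡ 0 at y ∈ ∅; common: ∅.
  x = 1: f ≡ 0 at y ∈ {5}; g ≡ 0 at y ∈ ∅; common: ∅.
  x = 2: f ≡ 0 at y ∈ {1}; g ≡ 0 at y ∈ ∅; common: ∅.
  x = 3: f ≡ 0 at y ∈ {1}; g ≡ 0 at y ∈ ∅; common: ∅.
  x = 4: f ≡ 0 at y ∈ {2}; g ≡ 0 at y ∈ ∅; common: ∅.
  x = 5: f ≡ 0 at y ∈ {2}; g ≡ 0 at y ∈ {6}; common: ∅.
  x = 6: f ≡ 0 at y ∈ {5}; g ≡ 0 at y ∈ ∅; common: ∅.
Collecting: common zeros = ∅, so the count is 0.
Comparison with the Bézout bound: 0 ≤ 4 = deg(f)·deg(g), as expected for curves with no common component (the affine F_7-count falls short of the bound because intersections may lie at infinity, over extension fields, or carry multiplicity).


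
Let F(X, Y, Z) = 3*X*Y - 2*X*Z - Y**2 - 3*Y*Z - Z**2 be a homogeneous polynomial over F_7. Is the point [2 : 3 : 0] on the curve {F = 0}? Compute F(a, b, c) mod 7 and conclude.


F(2,3,0) ≡ 2 (mod 7); P is NOT on the curve.

Evaluate F(2, 3, 0) term-by-term (mod 7).
  3*X*Y ↦ 3·2·3·1 = 18
  -2*X*Z ↦ -2·2·1·0 = 0
  -Y**2 ↦ -1·1·9·1 = -9
  -3*Y*Z ↦ -3·1·3·0 = 0
  -Z**2 ↦ -1·1·1·0 = 0
Sum: F(2, 3, 0) = (18) + (0) + (-9) + (0) + (0) = 9.
Reducing mod 7: 9 ≡ 2 (mod 7).
Since F(a, b, c) ≡ 2 ≠ 0 (mod 7), P does NOT lie on the curve.


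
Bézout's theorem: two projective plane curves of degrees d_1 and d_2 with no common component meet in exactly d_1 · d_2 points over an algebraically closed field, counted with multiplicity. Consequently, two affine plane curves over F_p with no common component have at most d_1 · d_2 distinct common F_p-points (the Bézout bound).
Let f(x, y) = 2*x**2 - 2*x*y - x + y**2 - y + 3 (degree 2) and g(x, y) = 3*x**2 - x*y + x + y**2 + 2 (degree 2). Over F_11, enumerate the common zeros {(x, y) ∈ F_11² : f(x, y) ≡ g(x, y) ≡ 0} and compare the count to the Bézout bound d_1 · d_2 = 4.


Common zeros: {(6, 9), (9, 10)}; count = 2; Bézout bound = 4.

deg(f) = 2, deg(g) = 2, so Bézout bound = 4.
Scan x ∈ F_11. For each x, list the y ∈ F_11 with f(x, y) ≡ 0 and those with g(x, y) ≡ 0 (mod 11); the common zeros in that column are the intersection.
  x = 0: f ≡ 0 at y ∈ {6}; g ≡ 0 at y ∈ {3, 8}; common: ∅.
  x = 1: f ≡ 0 at y ∈ {6, 8}; g ≡ 0 at y ∈ ∅; common: ∅.
  x = 2: f ≡ 0 at y ∈ {8}; g ≡ 0 at y ∈ ∅; common: ∅.
  x = 3: f ≡ 0 at y ∈ ∅; g ≡ 0 at y ∈ ∅; common: ∅.
  x = 4: f ≡ 0 at y ∈ {4, 5}; g ≡ 0 at y ∈ {6, 9}; common: ∅.
  x = 5: f ≡ 0 at y ∈ ∅; g ≡ 0 at y ∈ {6, 10}; common: ∅.
  x = 6: f ≡ 0 at y ∈ {4, 9}; g ≡ 0 at y ∈ {8, 9}; common: {9}.
  x = 7: f ≡ 0 at y ∈ {5, 10}; g ≡ 0 at y ∈ ∅; common: ∅.
  x = 8: f ≡ 0 at y ∈ ∅; g ≡ 0 at y ∈ {3, 5}; common: ∅.
  x = 9: f ≡ 0 at y ∈ {9, 10}; g ≡ 0 at y ∈ {10}; common: {10}.
  x = 10: f ≡ 0 at y ∈ ∅; g ≡ 0 at y ∈ ∅; common: ∅.
Collecting: common zeros = {(6, 9), (9, 10)}, so the count is 2.
Comparison with the Bézout bound: 2 ≤ 4 = deg(f)·deg(g), as expected for curves with no common component (the affine F_11-count falls short of the bound because intersections may lie at infinity, over extension fields, or carry multiplicity).


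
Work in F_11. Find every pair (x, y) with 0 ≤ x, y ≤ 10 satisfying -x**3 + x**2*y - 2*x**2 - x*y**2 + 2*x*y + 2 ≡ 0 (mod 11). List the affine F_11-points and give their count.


Affine F_11-points: {(1, 5), (1, 9), (5, 1), (5, 6), (6, 0), (6, 8), (7, 2), (7, 7), (8, 0), (8, 10)}; count = 10.

For each of the 121 pairs (x, y) ∈ F_11², evaluate f(x, y) mod 11. Record the zeros.
  x = 0: [0↦2, 1↦2, 2↦2, 3↦2, 4↦2, 5↦2, 6↦2, 7↦2, 8↦2, 9↦2, 10↦2]  zeros at y ∈ ∅
  x = 1: [0↦10, 1↦1, 2↦1, 3↦10, 4↦6, 5↦0, 6↦3, 7↦4, 8↦3, 9↦0, 10↦6]  zeros at y ∈ {5, 9}
  x = 2: [0↦8, 1↦3, 2↦5, 3↦3, 4↦8, 5↦9, 6↦6, 7↦10, 8↦10, 9↦6, 10↦9]  zeros at y ∈ ∅
  x = 3: [0↦1, 1↦2, 2↦8, 3↦8, 4↦2, 5↦1, 6↦5, 7↦3, 8↦6, 9↦3, 10↦5]  zeros at y ∈ ∅
  x = 4: [0↦5, 1↦3, 2↦4, 3↦8, 4↦4, 5↦3, 6↦5, 7↦10, 8↦7, 9↦7, 10↦10]  zeros at y ∈ ∅
  x = 5: [0↦3, 1↦0, 2↦9, 3↦8, 4↦8, 5↦9, 6↦0, 7↦3, 8↦7, 9↦1, 10↦7]  zeros at y ∈ {1, 6}
  x = 6: [0↦0, 1↦9, 2↦6, 3↦2, 4↦8, 5↦2, 6↦6, 7↦9, 8↦0, 9↦1, 10↦1]  zeros at y ∈ {0, 8}
  x = 7: [0↦1, 1↦2, 2↦0, 3↦6, 4↦9, 5↦9, 6↦6, 7↦0, 8↦2, 9↦1, 10↦8]  zeros at y ∈ {2, 7}
  x = 8: [0↦0, 1↦6, 2↦7, 3↦3, 4↦5, 5↦2, 6↦5, 7↦3, 8↦7, 9↦6, 10↦0]  zeros at y ∈ {0, 10}
  x = 9: [0↦2, 1↦4, 2↦10, 3↦9, 4↦1, 5↦8, 6↦8, 7↦1, 8↦9, 9↦10, 10↦4]  zeros at y ∈ ∅
  x = 10: [0↦1, 1↦1, 2↦3, 3↦7, 4↦2, 5↦10, 6↦9, 7↦10, 8↦2, 9↦7, 10↦3]  zeros at y ∈ ∅
Collecting zeros: affine points = {(1, 5), (1, 9), (5, 1), (5, 6), (6, 0), (6, 8), (7, 2), (7, 7), (8, 0), (8, 10)}.
Total count |C(F_11)_aff| = 10.


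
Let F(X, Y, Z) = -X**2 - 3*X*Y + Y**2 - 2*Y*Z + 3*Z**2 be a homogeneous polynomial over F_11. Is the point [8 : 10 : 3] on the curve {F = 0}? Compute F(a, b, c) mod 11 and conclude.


F(8,10,3) ≡ 5 (mod 11); P is NOT on the curve.

Evaluate F(8, 10, 3) term-by-term (mod 11).
  -X**2 ↦ -1·64·1·1 = -64
  -3*X*Y ↦ -3·8·10·1 = -240
  Y**2 ↦ 1·1·100·1 = 100
  -2*Y*Z ↦ -2·1·10·3 = -60
  3*Z**2 ↦ 3·1·1·9 = 27
Sum: F(8, 10, 3) = (-64) + (-240) + (100) + (-60) + (27) = -237.
Reducing mod 11: -237 ≡ 5 (mod 11).
Since F(a, b, c) ≡ 5 ≠ 0 (mod 11), P does NOT lie on the curve.


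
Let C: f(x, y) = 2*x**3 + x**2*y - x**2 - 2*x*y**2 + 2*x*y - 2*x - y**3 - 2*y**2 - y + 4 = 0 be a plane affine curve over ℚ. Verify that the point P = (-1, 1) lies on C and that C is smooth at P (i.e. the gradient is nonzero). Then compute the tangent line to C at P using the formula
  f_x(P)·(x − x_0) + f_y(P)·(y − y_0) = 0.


Tangent line at P: 4*x - 5*y + 9 = 0.

Step 1: f(-1, 1) = 0, so P lies on C.
Step 2: partial derivatives
  f_x(x, y) = 6*x**2 + 2*x*y - 2*x - 2*y**2 + 2*y - 2, f_y(x, y) = x**2 - 4*x*y + 2*x - 3*y**2 - 4*y - 1.
  f_x(P) = 4, f_y(P) = -5 (gradient nonzero, so P is smooth).
Step 3: tangent line at P: 4·(x − -1) + -5·(y − 1) = 0.
Expanding: 4*x - 5*y + 9 = 0.


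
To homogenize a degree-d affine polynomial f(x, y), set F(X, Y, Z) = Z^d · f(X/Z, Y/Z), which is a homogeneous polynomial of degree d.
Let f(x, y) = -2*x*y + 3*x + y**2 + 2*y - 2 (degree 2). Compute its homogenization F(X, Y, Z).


F(X, Y, Z) = -2*X*Y + 3*X*Z + Y**2 + 2*Y*Z - 2*Z**2

deg(f) = 2.
Substitute x = X/Z, y = Y/Z into f, then multiply by Z^2.
  monomial -2·x^1·y^1 ↦ -2·X^1·Y^1·Z^0.
  monomial 3·x^1·y^0 ↦ 3·X^1·Y^0·Z^1.
  monomial 1·x^0·y^2 ↦ 1·X^0·Y^2·Z^0.
  monomial 2·x^0·y^1 ↦ 2·X^0·Y^1·Z^1.
  monomial -2·x^0·y^0 ↦ -2·X^0·Y^0·Z^2.
Collecting: F(X, Y, Z) = -2*X*Y + 3*X*Z + Y**2 + 2*Y*Z - 2*Z**2.


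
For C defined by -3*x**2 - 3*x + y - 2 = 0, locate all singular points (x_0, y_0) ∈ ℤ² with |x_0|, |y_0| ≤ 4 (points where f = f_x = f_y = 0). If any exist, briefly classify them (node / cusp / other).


No singular points in the scanned grid; C is smooth there.

Compute partial derivatives:
  f_x = -6*x - 3.
  f_y = 1.
f_y = 1 is a nonzero constant, so f_y never vanishes: no point (x, y) can satisfy f = f_x = f_y = 0. In particular no (x, y) ∈ {−4, ..., 4}² is singular; the curve is smooth.


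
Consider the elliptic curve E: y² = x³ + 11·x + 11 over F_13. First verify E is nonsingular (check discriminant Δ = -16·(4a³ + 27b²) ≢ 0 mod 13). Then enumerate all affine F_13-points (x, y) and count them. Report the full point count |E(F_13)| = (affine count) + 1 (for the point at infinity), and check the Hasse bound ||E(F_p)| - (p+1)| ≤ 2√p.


Affine points = {(1, 6), (1, 7), (5, 3), (5, 10), (8, 0), (10, 4), (10, 9), (12, 5), (12, 8)}; affine count = 9; |E(F_13)| = 10.

Discriminant check: Δ ∝ 4a³ + 27b² = 4·11³ + 27·11² = 4·1331 + 27·121 ≡ 11 (mod 13). Nonzero ⇒ E is nonsingular.
For each x ∈ F_13, compute rhs = x³ + 11·x + 11 mod 13, then count y ∈ F_13 with y² ≡ rhs.
  x = 0: rhs = 11, matching y values: none (0 points).
  x = 1: rhs = 10, matching y values: 6, 7 (2 points).
  x = 2: rhs = 2, matching y values: none (0 points).
  x = 3: rhs = 6, matching y values: none (0 points).
  x = 4: rhs = 2, matching y values: none (0 points).
  x = 5: rhs = 9, matching y values: 3, 10 (2 points).
  x = 6: rhs = 7, matching y values: none (0 points).
  x = 7: rhs = 2, matching y values: none (0 points).
  x = 8: rhs = 0, matching y values: 0 (1 points).
  x = 9: rhs = 7, matching y values: none (0 points).
  x = 10: rhs = 3, matching y values: 4, 9 (2 points).
  x = 11: rhs = 7, matching y values: none (0 points).
  x = 12: rhs = 12, matching y values: 5, 8 (2 points).
Total affine count: 9.
Full point count |E(F_13)| = 9 + 1 = 10.
Hasse bound: |10 − (13+1)| = |-4| = 4 ≤ 2√13 ≈ 7.2111 ✓.


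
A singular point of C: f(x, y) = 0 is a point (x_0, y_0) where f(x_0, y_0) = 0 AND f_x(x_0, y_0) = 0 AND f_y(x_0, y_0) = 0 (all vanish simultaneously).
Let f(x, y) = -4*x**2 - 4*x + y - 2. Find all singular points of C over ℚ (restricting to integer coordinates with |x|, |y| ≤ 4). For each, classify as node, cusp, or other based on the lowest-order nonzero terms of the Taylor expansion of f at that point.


No singular points in the scanned grid; C is smooth there.

Compute partial derivatives:
  f_x = -8*x - 4.
  f_y = 1.
f_y = 1 is a nonzero constant, so f_y never vanishes: no point (x, y) can satisfy f = f_x = f_y = 0. In particular no (x, y) ∈ {−4, ..., 4}² is singular; the curve is smooth.


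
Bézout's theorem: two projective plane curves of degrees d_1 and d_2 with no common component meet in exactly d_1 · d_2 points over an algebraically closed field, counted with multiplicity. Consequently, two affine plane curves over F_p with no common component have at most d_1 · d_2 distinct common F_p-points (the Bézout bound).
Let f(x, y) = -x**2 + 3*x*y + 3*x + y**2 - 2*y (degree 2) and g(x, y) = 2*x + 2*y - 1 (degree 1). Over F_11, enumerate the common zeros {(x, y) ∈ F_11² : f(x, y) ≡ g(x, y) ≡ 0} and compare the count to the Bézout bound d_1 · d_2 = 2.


Common zeros: ∅; count = 0; Bézout bound = 2.

deg(f) = 2, deg(g) = 1, so Bézout bound = 2.
Scan x ∈ F_11. For each x, list the y ∈ F_11 with f(x, y) ≡ 0 and those with g(x, y) ≡ 0 (mod 11); the common zeros in that column are the intersection.
  x = 0: f ≡ 0 at y ∈ {0, 2}; g ≡ 0 at y ∈ {6}; common: ∅.
  x = 1: f ≡ 0 at y ∈ {4, 6}; g ≡ 0 at y ∈ {5}; common: ∅.
  x = 2: f ≡ 0 at y ∈ ∅; g ≡ 0 at y ∈ {4}; common: ∅.
  x = 3: f ≡ 0 at y ∈ {0, 4}; g ≡ 0 at y ∈ {3}; common: ∅.
  x = 4: f ≡ 0 at y ∈ ∅; g ≡ 0 at y ∈ {2}; common: ∅.
  x = 5: f ≡ 0 at y ∈ {10}; g ≡ 0 at y ∈ {1}; common: ∅.
  x = 6: f ≡ 0 at y ∈ {7, 10}; g ≡ 0 at y ∈ {0}; common: ∅.
  x = 7: f ≡ 0 at y ∈ {7}; g ≡ 0 at y ∈ {10}; common: ∅.
  x = 8: f ≡ 0 at y ∈ ∅; g ≡ 0 at y ∈ {9}; common: ∅.
  x = 9: f ≡ 0 at y ∈ {2, 6}; g ≡ 0 at y ∈ {8}; common: ∅.
  x = 10: f ≡ 0 at y ∈ ∅; g ≡ 0 at y ∈ {7}; common: ∅.
Collecting: common zeros = ∅, so the count is 0.
Comparison with the Bézout bound: 0 ≤ 2 = deg(f)·deg(g), as expected for curves with no common component (the affine F_11-count falls short of the bound because intersections may lie at infinity, over extension fields, or carry multiplicity).


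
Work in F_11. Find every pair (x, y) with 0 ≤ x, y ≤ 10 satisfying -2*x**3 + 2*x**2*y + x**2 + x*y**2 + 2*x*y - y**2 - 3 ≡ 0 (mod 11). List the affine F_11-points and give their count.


Affine F_11-points: {(1, 1), (3, 1), (3, 9), (8, 4), (8, 10), (9, 8), (10, 0)}; count = 7.

For each of the 121 pairs (x, y) ∈ F_11², evaluate f(x, y) mod 11. Record the zeros.
  x = 0: [0↦8, 1↦7, 2↦4, 3↦10, 4↦3, 5↦5, 6↦5, 7↦3, 8↦10, 9↦4, 10↦7]  zeros at y ∈ ∅
  x = 1: [0↦7, 1↦0, 2↦4, 3↦8, 4↦1, 5↦5, 6↦9, 7↦2, 8↦6, 9↦10, 10↦3]  zeros at y ∈ {1}
  x = 2: [0↦7, 1↦9, 2↦2, 3↦8, 4↦5, 5↦4, 6↦5, 7↦8, 8↦2, 9↦9, 10↦7]  zeros at y ∈ ∅
  x = 3: [0↦7, 1↦0, 2↦8, 3↦9, 4↦3, 5↦1, 6↦3, 7↦9, 8↦8, 9↦0, 10↦7]  zeros at y ∈ {1, 9}
  x = 4: [0↦6, 1↦5, 2↦10, 3↦10, 4↦5, 5↦6, 6↦2, 7↦4, 8↦1, 9↦4, 10↦2]  zeros at y ∈ ∅
  x = 5: [0↦3, 1↦1, 2↦7, 3↦10, 4↦10, 5↦7, 6↦1, 7↦3, 8↦2, 9↦9, 10↦2]  zeros at y ∈ ∅
  x = 6: [0↦8, 1↦9, 2↦9, 3↦8, 4↦6, 5↦3, 6↦10, 7↦5, 8↦10, 9↦3, 10↦6]  zeros at y ∈ ∅
  x = 7: [0↦9, 1↦6, 2↦4, 3↦3, 4↦3, 5↦4, 6↦6, 7↦9, 8↦2, 9↦7, 10↦2]  zeros at y ∈ ∅
  x = 8: [0↦5, 1↦2, 2↦2, 3↦5, 4↦0, 5↦9, 6↦10, 7↦3, 8↦10, 9↦9, 10↦0]  zeros at y ∈ {4, 10}
  x = 9: [0↦6, 1↦7, 2↦2, 3↦2, 4↦7, 5↦6, 6↦10, 7↦8, 8↦0, 9↦8, 10↦10]  zeros at y ∈ {8}
  x = 10: [0↦0, 1↦9, 2↦3, 3↦4, 4↦1, 5↦5, 6↦5, 7↦1, 8↦4, 9↦3, 10↦9]  zeros at y ∈ {0}
Collecting zeros: affine points = {(1, 1), (3, 1), (3, 9), (8, 4), (8, 10), (9, 8), (10, 0)}.
Total count |C(F_11)_aff| = 7.


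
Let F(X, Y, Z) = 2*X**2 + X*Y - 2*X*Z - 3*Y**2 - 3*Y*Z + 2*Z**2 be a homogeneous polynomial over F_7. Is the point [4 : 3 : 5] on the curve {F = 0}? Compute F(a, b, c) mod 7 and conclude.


F(4,3,5) ≡ 3 (mod 7); P is NOT on the curve.

Evaluate F(4, 3, 5) term-by-term (mod 7).
  2*X**2 ↦ 2·16·1·1 = 32
  X*Y ↦ 1·4·3·1 = 12
  -2*X*Z ↦ -2·4·1·5 = -40
  -3*Y**2 ↦ -3·1·9·1 = -27
  -3*Y*Z ↦ -3·1·3·5 = -45
  2*Z**2 ↦ 2·1·1·25 = 50
Sum: F(4, 3, 5) = (32) + (12) + (-40) + (-27) + (-45) + (50) = -18.
Reducing mod 7: -18 ≡ 3 (mod 7).
Since F(a, b, c) ≡ 3 ≠ 0 (mod 7), P does NOT lie on the curve.


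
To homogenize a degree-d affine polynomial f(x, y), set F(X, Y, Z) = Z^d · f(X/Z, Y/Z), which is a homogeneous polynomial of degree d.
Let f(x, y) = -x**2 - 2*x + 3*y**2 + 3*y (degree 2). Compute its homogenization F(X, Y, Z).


F(X, Y, Z) = -X**2 - 2*X*Z + 3*Y**2 + 3*Y*Z

deg(f) = 2.
Substitute x = X/Z, y = Y/Z into f, then multiply by Z^2.
  monomial -1·x^2·y^0 ↦ -1·X^2·Y^0·Z^0.
  monomial -2·x^1·y^0 ↦ -2·X^1·Y^0·Z^1.
  monomial 3·x^0·y^2 ↦ 3·X^0·Y^2·Z^0.
  monomial 3·x^0·y^1 ↦ 3·X^0·Y^1·Z^1.
Collecting: F(X, Y, Z) = -X**2 - 2*X*Z + 3*Y**2 + 3*Y*Z.


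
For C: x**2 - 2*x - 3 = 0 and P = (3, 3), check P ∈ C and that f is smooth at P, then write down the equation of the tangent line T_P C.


Tangent line at P: 4*x - 12 = 0.

Step 1: f(3, 3) = 0, so P lies on C.
Step 2: partial derivatives
  f_x(x, y) = 2*x - 2, f_y(x, y) = 0.
  f_x(P) = 4, f_y(P) = 0 (gradient nonzero, so P is smooth).
Step 3: tangent line at P: 4·(x − 3) + 0·(y − 3) = 0.
Expanding: 4*x - 12 = 0.


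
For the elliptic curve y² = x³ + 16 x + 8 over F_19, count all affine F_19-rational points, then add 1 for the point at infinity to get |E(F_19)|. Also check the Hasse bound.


Affine points = {(1, 5), (1, 14), (3, 8), (3, 11), (5, 2), (5, 17), (6, 4), (6, 15), (7, 8), (7, 11), (9, 8), (9, 11), (10, 3), (10, 16), (12, 3), (12, 16), (13, 0), (16, 3), (16, 16), (17, 5), (17, 14)}; affine count = 21; |E(F_19)| = 22.

Discriminant check: Δ ∝ 4a³ + 27b² = 4·16³ + 27·8² = 4·4096 + 27·64 ≡ 5 (mod 19). Nonzero ⇒ E is nonsingular.
For each x ∈ F_19, compute rhs = x³ + 16·x + 8 mod 19, then count y ∈ F_19 with y² ≡ rhs.
  x = 0: rhs = 8, matching y values: none (0 points).
  x = 1: rhs = 6, matching y values: 5, 14 (2 points).
  x = 2: rhs = 10, matching y values: none (0 points).
  x = 3: rhs = 7, matching y values: 8, 11 (2 points).
  x = 4: rhs = 3, matching y values: none (0 points).
  x = 5: rhs = 4, matching y values: 2, 17 (2 points).
  x = 6: rhs = 16, matching y values: 4, 15 (2 points).
  x = 7: rhs = 7, matching y values: 8, 11 (2 points).
  x = 8: rhs = 2, matching y values: none (0 points).
  x = 9: rhs = 7, matching y values: 8, 11 (2 points).
  x = 10: rhs = 9, matching y values: 3, 16 (2 points).
  x = 11: rhs = 14, matching y values: none (0 points).
  x = 12: rhs = 9, matching y values: 3, 16 (2 points).
  x = 13: rhs = 0, matching y values: 0 (1 points).
  x = 14: rhs = 12, matching y values: none (0 points).
  x = 15: rhs = 13, matching y values: none (0 points).
  x = 16: rhs = 9, matching y values: 3, 16 (2 points).
  x = 17: rhs = 6, matching y values: 5, 14 (2 points).
  x = 18: rhs = 10, matching y values: none (0 points).
Total affine count: 21.
Full point count |E(F_19)| = 21 + 1 = 22.
Hasse bound: |22 − (19+1)| = |2| = 2 ≤ 2√19 ≈ 8.7178 ✓.


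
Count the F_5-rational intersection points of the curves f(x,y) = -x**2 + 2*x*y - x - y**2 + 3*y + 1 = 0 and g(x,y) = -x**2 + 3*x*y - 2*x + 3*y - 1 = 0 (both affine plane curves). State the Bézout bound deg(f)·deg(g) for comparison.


Common zeros: {(4, 3)}; count = 1; Bézout bound = 4.

deg(f) = 2, deg(g) = 2, so Bézout bound = 4.
Scan x ∈ F_5. For each x, list the y ∈ F_5 with f(x, y) ≡ 0 and those with g(x, y) ≡ 0 (mod 5); the common zeros in that column are the intersection.
  x = 0: f ≡ 0 at y ∈ ∅; g ≡ 0 at y ∈ {2}; common: ∅.
  x = 1: f ≡ 0 at y ∈ {2, 3}; g ≡ 0 at y ∈ {4}; common: ∅.
  x = 2: f ≡ 0 at y ∈ {0, 2}; g ≡ 0 at y ∈ {1}; common: ∅.
  x = 3: f ≡ 0 at y ∈ ∅; g ≡ 0 at y ∈ {3}; common: ∅.
  x = 4: f ≡ 0 at y ∈ {3}; g ≡ 0 at y ∈ {0, 1, 2, 3, 4}; common: {3}.
Collecting: common zeros = {(4, 3)}, so the count is 1.
Comparison with the Bézout bound: 1 ≤ 4 = deg(f)·deg(g), as expected for curves with no common component (the affine F_5-count falls short of the bound because intersections may lie at infinity, over extension fields, or carry multiplicity).


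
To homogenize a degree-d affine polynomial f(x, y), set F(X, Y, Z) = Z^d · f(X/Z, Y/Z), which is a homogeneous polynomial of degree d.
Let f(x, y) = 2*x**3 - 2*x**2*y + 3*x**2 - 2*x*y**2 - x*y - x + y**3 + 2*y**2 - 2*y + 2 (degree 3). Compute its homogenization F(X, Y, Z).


F(X, Y, Z) = 2*X**3 - 2*X**2*Y + 3*X**2*Z - 2*X*Y**2 - X*Y*Z - X*Z**2 + Y**3 + 2*Y**2*Z - 2*Y*Z**2 + 2*Z**3

deg(f) = 3.
Substitute x = X/Z, y = Y/Z into f, then multiply by Z^3.
  monomial 2·x^3·y^0 ↦ 2·X^3·Y^0·Z^0.
  monomial -2·x^2·y^1 ↦ -2·X^2·Y^1·Z^0.
  monomial 3·x^2·y^0 ↦ 3·X^2·Y^0·Z^1.
  monomial -2·x^1·y^2 ↦ -2·X^1·Y^2·Z^0.
  monomial -1·x^1·y^1 ↦ -1·X^1·Y^1·Z^1.
  monomial -1·x^1·y^0 ↦ -1·X^1·Y^0·Z^2.
  monomial 1·x^0·y^3 ↦ 1·X^0·Y^3·Z^0.
  monomial 2·x^0·y^2 ↦ 2·X^0·Y^2·Z^1.
  monomial -2·x^0·y^1 ↦ -2·X^0·Y^1·Z^2.
  monomial 2·x^0·y^0 ↦ 2·X^0·Y^0·Z^3.
Collecting: F(X, Y, Z) = 2*X**3 - 2*X**2*Y + 3*X**2*Z - 2*X*Y**2 - X*Y*Z - X*Z**2 + Y**3 + 2*Y**2*Z - 2*Y*Z**2 + 2*Z**3.


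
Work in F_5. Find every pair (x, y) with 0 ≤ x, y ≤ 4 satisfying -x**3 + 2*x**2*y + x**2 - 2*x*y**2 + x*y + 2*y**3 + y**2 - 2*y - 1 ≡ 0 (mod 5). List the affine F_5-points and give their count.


Affine F_5-points: {(0, 1), (0, 2), (0, 4), (1, 4), (2, 0), (2, 2), (3, 2), (3, 4), (4, 1)}; count = 9.

For each of the 25 pairs (x, y) ∈ F_5², evaluate f(x, y) mod 5. Record the zeros.
  x = 0: [0↦4, 1↦0, 2↦0, 3↦1, 4↦0]  zeros at y ∈ {1, 2, 4}
  x = 1: [0↦4, 1↦1, 2↦3, 3↦2, 4↦0]  zeros at y ∈ {4}
  x = 2: [0↦0, 1↦2, 2↦0, 3↦1, 4↦2]  zeros at y ∈ {0, 2}
  x = 3: [0↦1, 1↦2, 2↦0, 3↦2, 4↦0]  zeros at y ∈ {2, 4}
  x = 4: [0↦1, 1↦0, 2↦2, 3↦4, 4↦3]  zeros at y ∈ {1}
Collecting zeros: affine points = {(0, 1), (0, 2), (0, 4), (1, 4), (2, 0), (2, 2), (3, 2), (3, 4), (4, 1)}.
Total count |C(F_5)_aff| = 9.


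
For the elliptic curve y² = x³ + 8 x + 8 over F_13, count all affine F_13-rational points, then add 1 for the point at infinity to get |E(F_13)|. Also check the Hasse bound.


Affine points = {(1, 2), (1, 11), (4, 0), (5, 2), (5, 11), (6, 5), (6, 8), (7, 2), (7, 11), (8, 5), (8, 8), (9, 4), (9, 9), (10, 3), (10, 10), (11, 6), (11, 7), (12, 5), (12, 8)}; affine count = 19; |E(F_13)| = 20.

Discriminant check: Δ ∝ 4a³ + 27b² = 4·8³ + 27·8² = 4·512 + 27·64 ≡ 6 (mod 13). Nonzero ⇒ E is nonsingular.
For each x ∈ F_13, compute rhs = x³ + 8·x + 8 mod 13, then count y ∈ F_13 with y² ≡ rhs.
  x = 0: rhs = 8, matching y values: none (0 points).
  x = 1: rhs = 4, matching y values: 2, 11 (2 points).
  x = 2: rhs = 6, matching y values: none (0 points).
  x = 3: rhs = 7, matching y values: none (0 points).
  x = 4: rhs = 0, matching y values: 0 (1 points).
  x = 5: rhs = 4, matching y values: 2, 11 (2 points).
  x = 6: rhs = 12, matching y values: 5, 8 (2 points).
  x = 7: rhs = 4, matching y values: 2, 11 (2 points).
  x = 8: rhs = 12, matching y values: 5, 8 (2 points).
  x = 9: rhs = 3, matching y values: 4, 9 (2 points).
  x = 10: rhs = 9, matching y values: 3, 10 (2 points).
  x = 11: rhs = 10, matching y values: 6, 7 (2 points).
  x = 12: rhs = 12, matching y values: 5, 8 (2 points).
Total affine count: 19.
Full point count |E(F_13)| = 19 + 1 = 20.
Hasse bound: |20 − (13+1)| = |6| = 6 ≤ 2√13 ≈ 7.2111 ✓.


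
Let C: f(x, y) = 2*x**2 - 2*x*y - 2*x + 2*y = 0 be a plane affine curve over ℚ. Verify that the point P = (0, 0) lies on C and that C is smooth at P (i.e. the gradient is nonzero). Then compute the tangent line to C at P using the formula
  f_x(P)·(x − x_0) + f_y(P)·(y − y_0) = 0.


Tangent line at P: -2*x + 2*y = 0.

Step 1: f(0, 0) = 0, so P lies on C.
Step 2: partial derivatives
  f_x(x, y) = 4*x - 2*y - 2, f_y(x, y) = 2 - 2*x.
  f_x(P) = -2, f_y(P) = 2 (gradient nonzero, so P is smooth).
Step 3: tangent line at P: -2·(x − 0) + 2·(y − 0) = 0.
Expanding: -2*x + 2*y = 0.


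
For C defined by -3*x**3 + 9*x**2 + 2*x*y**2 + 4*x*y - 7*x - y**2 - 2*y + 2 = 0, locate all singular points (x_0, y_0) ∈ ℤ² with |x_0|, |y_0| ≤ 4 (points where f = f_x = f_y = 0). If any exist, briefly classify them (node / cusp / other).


Singular points: {(1, -1)}; classification: cusp.

Compute partial derivatives:
  f_x = -9*x**2 + 18*x + 2*y**2 + 4*y - 7.
  f_y = 4*x*y + 4*x - 2*y - 2.
Scan x_0 ∈ {−4, ..., 4}. For each x_0, f_y(x_0, y) is a polynomial in y; find its integer roots y ∈ {−4, ..., 4}, then test f_x and f at those candidates.
  x = -4: f_y(-4, y) = -18*y - 18; vanishes at y ∈ {-1}. (-4, -1): f_x = -225 ≠ 0.
  x = -3: f_y(-3, y) = -14*y - 14; vanishes at y ∈ {-1}. (-3, -1): f_x = -144 ≠ 0.
  x = -2: f_y(-2, y) = -10*y - 10; vanishes at y ∈ {-1}. (-2, -1): f_x = -81 ≠ 0.
  x = -1: f_y(-1, y) = -6*y - 6; vanishes at y ∈ {-1}. (-1, -1): f_x = -36 ≠ 0.
  x = 0: f_y(0, y) = -2*y - 2; vanishes at y ∈ {-1}. (0, -1): f_x = -9 ≠ 0.
  x = 1: f_y(1, y) = 2*y + 2; vanishes at y ∈ {-1}. (1, -1): f_x = 0, f = 0 — SINGULAR.
  x = 2: f_y(2, y) = 6*y + 6; vanishes at y ∈ {-1}. (2, -1): f_x = -9 ≠ 0.
  x = 3: f_y(3, y) = 10*y + 10; vanishes at y ∈ {-1}. (3, -1): f_x = -36 ≠ 0.
  x = 4: f_y(4, y) = 14*y + 14; vanishes at y ∈ {-1}. (4, -1): f_x = -81 ≠ 0.
Only singular point on the grid: (1, -1).
Classify: substitute x = 1 + u, y = -1 + v and expand: f = -3*u**3 + 2*u*v**2 + v**2.
No constant or linear terms (consistent with a singular point). Quadratic part: v**2. Cubic part: -3*u**3 + 2*u*v**2.
The quadratic part v**2 is a perfect square, so there is a single (double) tangent line v = 0, i.e. y = -1. Restricting the cubic part to that line (v = 0) leaves -3*u**3 ≠ 0, so f is not divisible by v and the branch is v² ≈ 3*u**3 to lowest order — this is a cusp.
Classification: cusp.


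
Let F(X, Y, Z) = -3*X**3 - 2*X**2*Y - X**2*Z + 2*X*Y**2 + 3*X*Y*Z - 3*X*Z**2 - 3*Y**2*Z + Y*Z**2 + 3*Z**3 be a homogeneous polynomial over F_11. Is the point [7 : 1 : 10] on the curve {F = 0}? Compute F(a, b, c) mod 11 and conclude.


F(7,1,10) ≡ 6 (mod 11); P is NOT on the curve.

Evaluate F(7, 1, 10) term-by-term (mod 11).
  -3*X**3 ↦ -3·343·1·1 = -1029
  -2*X**2*Y ↦ -2·49·1·1 = -98
  -X**2*Z ↦ -1·49·1·10 = -490
  2*X*Y**2 ↦ 2·7·1·1 = 14
  3*X*Y*Z ↦ 3·7·1·10 = 210
  -3*X*Z**2 ↦ -3·7·1·100 = -2100
  -3*Y**2*Z ↦ -3·1·1·10 = -30
  Y*Z**2 ↦ 1·1·1·100 = 100
  3*Z**3 ↦ 3·1·1·1000 = 3000
Sum: F(7, 1, 10) = (-1029) + (-98) + (-490) + (14) + (210) + (-2100) + (-30) + (100) + (3000) = -423.
Reducing mod 11: -423 ≡ 6 (mod 11).
Since F(a, b, c) ≡ 6 ≠ 0 (mod 11), P does NOT lie on the curve.
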